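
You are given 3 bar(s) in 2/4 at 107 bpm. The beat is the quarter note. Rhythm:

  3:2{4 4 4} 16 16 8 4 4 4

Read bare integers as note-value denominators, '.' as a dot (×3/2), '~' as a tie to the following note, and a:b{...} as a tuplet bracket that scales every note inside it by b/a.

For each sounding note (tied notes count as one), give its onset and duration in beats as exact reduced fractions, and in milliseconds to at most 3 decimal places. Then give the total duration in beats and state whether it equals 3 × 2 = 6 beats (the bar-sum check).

1) 0.0ms=0b +373.832ms=2/3b
2) 373.832ms=2/3b +373.832ms=2/3b
3) 747.664ms=4/3b +373.832ms=2/3b
4) 1121.495ms=2b +140.187ms=1/4b
5) 1261.682ms=9/4b +140.187ms=1/4b
6) 1401.869ms=5/2b +280.374ms=1/2b
7) 1682.243ms=3b +560.748ms=1b
8) 2242.991ms=4b +560.748ms=1b
9) 2803.738ms=5b +560.748ms=1b
Σ=6b of 6 (107bpm 2/4) — PASS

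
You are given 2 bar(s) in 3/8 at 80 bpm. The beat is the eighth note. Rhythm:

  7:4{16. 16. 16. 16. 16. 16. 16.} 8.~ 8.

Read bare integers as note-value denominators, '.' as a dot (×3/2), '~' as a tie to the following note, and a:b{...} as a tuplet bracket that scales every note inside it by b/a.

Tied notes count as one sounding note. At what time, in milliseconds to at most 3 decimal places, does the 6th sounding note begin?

note 6 onset = 15/7b = 1607.143ms

1. 0.0ms @ 0 + 321.429ms (3/7)
2. 321.429ms @ 3/7 + 321.429ms (3/7)
3. 642.857ms @ 6/7 + 321.429ms (3/7)
4. 964.286ms @ 9/7 + 321.429ms (3/7)
5. 1285.714ms @ 12/7 + 321.429ms (3/7)
6. 1607.143ms @ 15/7 + 321.429ms (3/7)
7. 1928.571ms @ 18/7 + 321.429ms (3/7)
8. 2250.0ms @ 3 + 2250.0ms (3)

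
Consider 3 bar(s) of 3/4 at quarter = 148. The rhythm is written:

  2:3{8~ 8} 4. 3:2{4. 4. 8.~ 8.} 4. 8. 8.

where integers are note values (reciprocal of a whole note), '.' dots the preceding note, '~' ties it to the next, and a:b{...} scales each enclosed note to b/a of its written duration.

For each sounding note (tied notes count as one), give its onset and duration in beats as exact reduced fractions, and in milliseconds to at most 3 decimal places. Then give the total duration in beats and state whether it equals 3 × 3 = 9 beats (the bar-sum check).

1) 0.0ms=0b +608.108ms=3/2b
2) 608.108ms=3/2b +608.108ms=3/2b
3) 1216.216ms=3b +405.405ms=1b
4) 1621.622ms=4b +405.405ms=1b
5) 2027.027ms=5b +405.405ms=1b
6) 2432.432ms=6b +608.108ms=3/2b
7) 3040.541ms=15/2b +304.054ms=3/4b
8) 3344.595ms=33/4b +304.054ms=3/4b
Σ=9b of 9 (148bpm 3/4) — PASS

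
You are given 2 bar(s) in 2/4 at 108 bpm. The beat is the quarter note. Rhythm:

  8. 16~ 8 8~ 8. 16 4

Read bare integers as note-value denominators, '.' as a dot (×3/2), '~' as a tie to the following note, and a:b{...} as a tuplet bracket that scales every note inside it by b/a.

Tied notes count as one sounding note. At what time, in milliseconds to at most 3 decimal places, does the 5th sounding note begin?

note 5 onset = 3b = 1666.667ms

1. 0.0ms @ 0 + 416.667ms (3/4)
2. 416.667ms @ 3/4 + 416.667ms (3/4)
3. 833.333ms @ 3/2 + 694.444ms (5/4)
4. 1527.778ms @ 11/4 + 138.889ms (1/4)
5. 1666.667ms @ 3 + 555.556ms (1)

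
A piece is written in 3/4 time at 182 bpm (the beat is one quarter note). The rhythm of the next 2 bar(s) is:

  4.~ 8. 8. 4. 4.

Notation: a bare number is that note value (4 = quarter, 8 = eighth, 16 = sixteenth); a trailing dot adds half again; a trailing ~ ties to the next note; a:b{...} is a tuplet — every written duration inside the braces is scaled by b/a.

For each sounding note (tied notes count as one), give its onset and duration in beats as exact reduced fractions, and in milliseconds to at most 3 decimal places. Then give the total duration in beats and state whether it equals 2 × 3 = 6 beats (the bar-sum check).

1) 0.0ms=0b +741.758ms=9/4b
2) 741.758ms=9/4b +247.253ms=3/4b
3) 989.011ms=3b +494.505ms=3/2b
4) 1483.516ms=9/2b +494.505ms=3/2b
Σ=6b of 6 (182bpm 3/4) — PASS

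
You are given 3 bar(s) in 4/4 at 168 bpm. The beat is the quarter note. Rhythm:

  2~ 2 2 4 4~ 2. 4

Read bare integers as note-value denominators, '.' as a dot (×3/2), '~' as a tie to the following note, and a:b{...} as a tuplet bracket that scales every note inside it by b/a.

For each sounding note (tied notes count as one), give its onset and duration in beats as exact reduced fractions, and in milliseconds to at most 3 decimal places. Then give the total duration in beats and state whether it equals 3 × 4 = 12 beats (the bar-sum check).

1) 0.0ms=0b +1428.571ms=4b
2) 1428.571ms=4b +714.286ms=2b
3) 2142.857ms=6b +357.143ms=1b
4) 2500.0ms=7b +1428.571ms=4b
5) 3928.571ms=11b +357.143ms=1b
Σ=12b of 12 (168bpm 4/4) — PASS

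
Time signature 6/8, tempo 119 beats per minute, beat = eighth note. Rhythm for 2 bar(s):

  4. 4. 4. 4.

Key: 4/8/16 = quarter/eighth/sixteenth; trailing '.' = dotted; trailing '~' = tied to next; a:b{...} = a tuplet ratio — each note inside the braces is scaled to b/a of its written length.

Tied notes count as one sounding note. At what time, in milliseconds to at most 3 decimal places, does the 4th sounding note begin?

note 4 onset = 9b = 4537.815ms

1. 0.0ms @ 0 + 1512.605ms (3)
2. 1512.605ms @ 3 + 1512.605ms (3)
3. 3025.21ms @ 6 + 1512.605ms (3)
4. 4537.815ms @ 9 + 1512.605ms (3)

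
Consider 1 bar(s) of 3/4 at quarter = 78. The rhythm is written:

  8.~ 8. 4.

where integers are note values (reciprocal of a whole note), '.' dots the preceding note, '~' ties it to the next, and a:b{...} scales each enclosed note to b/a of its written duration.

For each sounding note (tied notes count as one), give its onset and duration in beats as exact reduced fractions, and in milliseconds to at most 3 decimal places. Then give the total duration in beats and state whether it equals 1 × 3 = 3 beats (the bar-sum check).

1) 0.0ms=0b +1153.846ms=3/2b
2) 1153.846ms=3/2b +1153.846ms=3/2b
Σ=3b of 3 (78bpm 3/4) — PASS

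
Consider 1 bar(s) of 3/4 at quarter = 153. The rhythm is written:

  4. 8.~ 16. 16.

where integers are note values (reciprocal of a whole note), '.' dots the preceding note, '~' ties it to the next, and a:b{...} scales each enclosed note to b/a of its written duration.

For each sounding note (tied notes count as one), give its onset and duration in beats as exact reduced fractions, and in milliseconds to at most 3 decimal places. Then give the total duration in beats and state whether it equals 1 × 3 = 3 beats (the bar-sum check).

1) 0.0ms=0b +588.235ms=3/2b
2) 588.235ms=3/2b +441.176ms=9/8b
3) 1029.412ms=21/8b +147.059ms=3/8b
Σ=3b of 3 (153bpm 3/4) — PASS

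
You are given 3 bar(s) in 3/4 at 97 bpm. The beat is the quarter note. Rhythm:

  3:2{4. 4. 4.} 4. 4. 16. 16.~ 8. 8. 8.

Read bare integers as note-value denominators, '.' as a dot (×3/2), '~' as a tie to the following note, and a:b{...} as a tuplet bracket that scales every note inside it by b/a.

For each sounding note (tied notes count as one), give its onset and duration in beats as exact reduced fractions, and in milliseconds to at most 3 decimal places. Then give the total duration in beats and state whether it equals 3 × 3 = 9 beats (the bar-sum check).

1) 0.0ms=0b +618.557ms=1b
2) 618.557ms=1b +618.557ms=1b
3) 1237.113ms=2b +618.557ms=1b
4) 1855.67ms=3b +927.835ms=3/2b
5) 2783.505ms=9/2b +927.835ms=3/2b
6) 3711.34ms=6b +231.959ms=3/8b
7) 3943.299ms=51/8b +695.876ms=9/8b
8) 4639.175ms=15/2b +463.918ms=3/4b
9) 5103.093ms=33/4b +463.918ms=3/4b
Σ=9b of 9 (97bpm 3/4) — PASS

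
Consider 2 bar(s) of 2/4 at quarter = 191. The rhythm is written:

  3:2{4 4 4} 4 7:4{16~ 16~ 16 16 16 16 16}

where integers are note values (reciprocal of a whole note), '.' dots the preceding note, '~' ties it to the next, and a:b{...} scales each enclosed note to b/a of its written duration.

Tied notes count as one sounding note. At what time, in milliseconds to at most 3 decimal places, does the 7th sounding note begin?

note 7 onset = 25/7b = 1121.915ms

1. 0.0ms @ 0 + 209.424ms (2/3)
2. 209.424ms @ 2/3 + 209.424ms (2/3)
3. 418.848ms @ 4/3 + 209.424ms (2/3)
4. 628.272ms @ 2 + 314.136ms (1)
5. 942.408ms @ 3 + 134.63ms (3/7)
6. 1077.038ms @ 24/7 + 44.877ms (1/7)
7. 1121.915ms @ 25/7 + 44.877ms (1/7)
8. 1166.791ms @ 26/7 + 44.877ms (1/7)
9. 1211.668ms @ 27/7 + 44.877ms (1/7)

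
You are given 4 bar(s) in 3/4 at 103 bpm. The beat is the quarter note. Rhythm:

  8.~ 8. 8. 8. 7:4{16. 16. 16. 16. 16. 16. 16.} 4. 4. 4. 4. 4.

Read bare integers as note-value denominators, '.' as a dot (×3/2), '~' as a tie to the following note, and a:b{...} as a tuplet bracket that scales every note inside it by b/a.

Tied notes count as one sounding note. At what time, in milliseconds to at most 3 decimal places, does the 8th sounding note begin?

1. 0.0ms @ 0 + 873.786ms (3/2)
2. 873.786ms @ 3/2 + 436.893ms (3/4)
3. 1310.68ms @ 9/4 + 436.893ms (3/4)
4. 1747.573ms @ 3 + 124.827ms (3/14)
5. 1872.399ms @ 45/14 + 124.827ms (3/14)
6. 1997.226ms @ 24/7 + 124.827ms (3/14)
7. 2122.053ms @ 51/14 + 124.827ms (3/14)
8. 2246.879ms @ 27/7 + 124.827ms (3/14)
9. 2371.706ms @ 57/14 + 124.827ms (3/14)
10. 2496.533ms @ 30/7 + 124.827ms (3/14)
11. 2621.359ms @ 9/2 + 873.786ms (3/2)
12. 3495.146ms @ 6 + 873.786ms (3/2)
13. 4368.932ms @ 15/2 + 873.786ms (3/2)
14. 5242.718ms @ 9 + 873.786ms (3/2)
15. 6116.505ms @ 21/2 + 873.786ms (3/2)

note 8 onset = 27/7b = 2246.879ms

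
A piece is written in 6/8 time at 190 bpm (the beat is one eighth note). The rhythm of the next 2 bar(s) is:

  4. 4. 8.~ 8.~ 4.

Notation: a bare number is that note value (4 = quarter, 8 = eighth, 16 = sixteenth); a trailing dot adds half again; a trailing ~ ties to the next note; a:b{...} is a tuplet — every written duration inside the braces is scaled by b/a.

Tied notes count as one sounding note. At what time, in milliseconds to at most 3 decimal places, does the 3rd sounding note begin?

note 3 onset = 6b = 1894.737ms

1. 0.0ms @ 0 + 947.368ms (3)
2. 947.368ms @ 3 + 947.368ms (3)
3. 1894.737ms @ 6 + 1894.737ms (6)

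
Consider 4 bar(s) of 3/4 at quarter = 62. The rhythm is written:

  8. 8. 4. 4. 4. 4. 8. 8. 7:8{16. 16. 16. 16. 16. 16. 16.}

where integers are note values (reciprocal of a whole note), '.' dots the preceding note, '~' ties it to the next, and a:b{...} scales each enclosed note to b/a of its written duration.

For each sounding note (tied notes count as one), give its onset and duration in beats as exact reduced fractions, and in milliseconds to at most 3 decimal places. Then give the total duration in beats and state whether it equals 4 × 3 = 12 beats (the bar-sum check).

1) 0.0ms=0b +725.806ms=3/4b
2) 725.806ms=3/4b +725.806ms=3/4b
3) 1451.613ms=3/2b +1451.613ms=3/2b
4) 2903.226ms=3b +1451.613ms=3/2b
5) 4354.839ms=9/2b +1451.613ms=3/2b
6) 5806.452ms=6b +1451.613ms=3/2b
7) 7258.065ms=15/2b +725.806ms=3/4b
8) 7983.871ms=33/4b +725.806ms=3/4b
9) 8709.677ms=9b +414.747ms=3/7b
10) 9124.424ms=66/7b +414.747ms=3/7b
11) 9539.171ms=69/7b +414.747ms=3/7b
12) 9953.917ms=72/7b +414.747ms=3/7b
13) 10368.664ms=75/7b +414.747ms=3/7b
14) 10783.41ms=78/7b +414.747ms=3/7b
15) 11198.157ms=81/7b +414.747ms=3/7b
Σ=12b of 12 (62bpm 3/4) — PASS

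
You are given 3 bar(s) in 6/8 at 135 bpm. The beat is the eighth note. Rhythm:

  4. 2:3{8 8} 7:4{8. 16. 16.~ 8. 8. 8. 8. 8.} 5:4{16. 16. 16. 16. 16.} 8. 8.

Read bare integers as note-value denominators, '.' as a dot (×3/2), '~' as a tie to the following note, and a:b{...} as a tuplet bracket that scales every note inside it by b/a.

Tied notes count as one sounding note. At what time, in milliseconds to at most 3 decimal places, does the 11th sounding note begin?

1. 0.0ms @ 0 + 1333.333ms (3)
2. 1333.333ms @ 3 + 666.667ms (3/2)
3. 2000.0ms @ 9/2 + 666.667ms (3/2)
4. 2666.667ms @ 6 + 380.952ms (6/7)
5. 3047.619ms @ 48/7 + 190.476ms (3/7)
6. 3238.095ms @ 51/7 + 571.429ms (9/7)
7. 3809.524ms @ 60/7 + 380.952ms (6/7)
8. 4190.476ms @ 66/7 + 380.952ms (6/7)
9. 4571.429ms @ 72/7 + 380.952ms (6/7)
10. 4952.381ms @ 78/7 + 380.952ms (6/7)
11. 5333.333ms @ 12 + 266.667ms (3/5)
12. 5600.0ms @ 63/5 + 266.667ms (3/5)
13. 5866.667ms @ 66/5 + 266.667ms (3/5)
14. 6133.333ms @ 69/5 + 266.667ms (3/5)
15. 6400.0ms @ 72/5 + 266.667ms (3/5)
16. 6666.667ms @ 15 + 666.667ms (3/2)
17. 7333.333ms @ 33/2 + 666.667ms (3/2)

note 11 onset = 12b = 5333.333ms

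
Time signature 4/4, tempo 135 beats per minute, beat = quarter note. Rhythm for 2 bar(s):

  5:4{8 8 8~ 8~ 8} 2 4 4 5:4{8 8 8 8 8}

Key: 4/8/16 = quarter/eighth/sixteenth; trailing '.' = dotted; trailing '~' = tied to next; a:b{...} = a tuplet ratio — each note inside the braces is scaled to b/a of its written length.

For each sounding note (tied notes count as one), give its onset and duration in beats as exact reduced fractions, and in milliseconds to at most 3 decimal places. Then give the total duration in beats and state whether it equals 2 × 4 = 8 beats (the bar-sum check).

1) 0.0ms=0b +177.778ms=2/5b
2) 177.778ms=2/5b +177.778ms=2/5b
3) 355.556ms=4/5b +533.333ms=6/5b
4) 888.889ms=2b +888.889ms=2b
5) 1777.778ms=4b +444.444ms=1b
6) 2222.222ms=5b +444.444ms=1b
7) 2666.667ms=6b +177.778ms=2/5b
8) 2844.444ms=32/5b +177.778ms=2/5b
9) 3022.222ms=34/5b +177.778ms=2/5b
10) 3200.0ms=36/5b +177.778ms=2/5b
11) 3377.778ms=38/5b +177.778ms=2/5b
Σ=8b of 8 (135bpm 4/4) — PASS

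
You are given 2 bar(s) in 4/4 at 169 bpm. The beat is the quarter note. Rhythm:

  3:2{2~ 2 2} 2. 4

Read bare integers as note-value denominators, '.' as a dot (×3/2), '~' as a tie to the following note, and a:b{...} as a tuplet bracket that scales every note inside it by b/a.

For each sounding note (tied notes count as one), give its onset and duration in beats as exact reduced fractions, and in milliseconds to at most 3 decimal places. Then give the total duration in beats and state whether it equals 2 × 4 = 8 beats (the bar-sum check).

1) 0.0ms=0b +946.746ms=8/3b
2) 946.746ms=8/3b +473.373ms=4/3b
3) 1420.118ms=4b +1065.089ms=3b
4) 2485.207ms=7b +355.03ms=1b
Σ=8b of 8 (169bpm 4/4) — PASS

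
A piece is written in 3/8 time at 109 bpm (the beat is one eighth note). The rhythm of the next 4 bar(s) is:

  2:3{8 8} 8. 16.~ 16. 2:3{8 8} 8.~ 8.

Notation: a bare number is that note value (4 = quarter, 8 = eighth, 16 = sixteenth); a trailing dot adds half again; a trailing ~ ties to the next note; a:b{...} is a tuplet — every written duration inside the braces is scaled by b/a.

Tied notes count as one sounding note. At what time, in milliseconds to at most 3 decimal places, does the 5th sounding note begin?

1. 0.0ms @ 0 + 825.688ms (3/2)
2. 825.688ms @ 3/2 + 825.688ms (3/2)
3. 1651.376ms @ 3 + 825.688ms (3/2)
4. 2477.064ms @ 9/2 + 825.688ms (3/2)
5. 3302.752ms @ 6 + 825.688ms (3/2)
6. 4128.44ms @ 15/2 + 825.688ms (3/2)
7. 4954.128ms @ 9 + 1651.376ms (3)

note 5 onset = 6b = 3302.752ms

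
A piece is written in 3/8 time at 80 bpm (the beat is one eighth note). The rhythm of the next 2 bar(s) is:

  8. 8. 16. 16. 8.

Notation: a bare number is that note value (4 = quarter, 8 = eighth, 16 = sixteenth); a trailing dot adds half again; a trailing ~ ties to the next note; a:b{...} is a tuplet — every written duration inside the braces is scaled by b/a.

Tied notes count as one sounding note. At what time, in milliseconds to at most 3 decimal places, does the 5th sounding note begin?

1. 0.0ms @ 0 + 1125.0ms (3/2)
2. 1125.0ms @ 3/2 + 1125.0ms (3/2)
3. 2250.0ms @ 3 + 562.5ms (3/4)
4. 2812.5ms @ 15/4 + 562.5ms (3/4)
5. 3375.0ms @ 9/2 + 1125.0ms (3/2)

note 5 onset = 9/2b = 3375.0ms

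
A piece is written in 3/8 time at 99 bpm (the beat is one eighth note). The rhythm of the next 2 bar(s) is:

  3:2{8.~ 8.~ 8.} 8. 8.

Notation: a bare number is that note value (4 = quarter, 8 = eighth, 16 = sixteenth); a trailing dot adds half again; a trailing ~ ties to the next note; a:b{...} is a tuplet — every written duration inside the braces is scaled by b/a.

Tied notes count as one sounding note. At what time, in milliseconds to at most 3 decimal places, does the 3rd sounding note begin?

note 3 onset = 9/2b = 2727.273ms

1. 0.0ms @ 0 + 1818.182ms (3)
2. 1818.182ms @ 3 + 909.091ms (3/2)
3. 2727.273ms @ 9/2 + 909.091ms (3/2)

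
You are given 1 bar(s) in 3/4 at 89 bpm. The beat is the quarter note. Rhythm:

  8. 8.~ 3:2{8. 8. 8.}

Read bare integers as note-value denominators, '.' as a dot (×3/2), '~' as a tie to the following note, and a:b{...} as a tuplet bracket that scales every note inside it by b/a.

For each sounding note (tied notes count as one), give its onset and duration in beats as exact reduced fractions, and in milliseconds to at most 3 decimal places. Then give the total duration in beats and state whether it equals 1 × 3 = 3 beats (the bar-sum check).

1) 0.0ms=0b +505.618ms=3/4b
2) 505.618ms=3/4b +842.697ms=5/4b
3) 1348.315ms=2b +337.079ms=1/2b
4) 1685.393ms=5/2b +337.079ms=1/2b
Σ=3b of 3 (89bpm 3/4) — PASS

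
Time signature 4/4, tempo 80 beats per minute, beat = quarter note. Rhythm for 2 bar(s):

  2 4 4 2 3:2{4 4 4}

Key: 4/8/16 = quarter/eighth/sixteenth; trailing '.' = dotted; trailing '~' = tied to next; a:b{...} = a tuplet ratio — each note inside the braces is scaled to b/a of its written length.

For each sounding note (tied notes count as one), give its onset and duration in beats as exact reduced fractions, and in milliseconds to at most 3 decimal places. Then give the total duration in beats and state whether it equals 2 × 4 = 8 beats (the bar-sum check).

1) 0.0ms=0b +1500.0ms=2b
2) 1500.0ms=2b +750.0ms=1b
3) 2250.0ms=3b +750.0ms=1b
4) 3000.0ms=4b +1500.0ms=2b
5) 4500.0ms=6b +500.0ms=2/3b
6) 5000.0ms=20/3b +500.0ms=2/3b
7) 5500.0ms=22/3b +500.0ms=2/3b
Σ=8b of 8 (80bpm 4/4) — PASS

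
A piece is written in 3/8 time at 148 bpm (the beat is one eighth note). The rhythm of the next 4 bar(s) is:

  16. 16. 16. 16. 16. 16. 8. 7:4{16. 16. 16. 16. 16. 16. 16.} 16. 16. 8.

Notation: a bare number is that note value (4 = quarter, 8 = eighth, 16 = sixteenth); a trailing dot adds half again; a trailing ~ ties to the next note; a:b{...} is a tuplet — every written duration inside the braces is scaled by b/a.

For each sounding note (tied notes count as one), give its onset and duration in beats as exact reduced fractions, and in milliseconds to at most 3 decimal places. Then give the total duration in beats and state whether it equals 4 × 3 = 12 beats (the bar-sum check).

1) 0.0ms=0b +304.054ms=3/4b
2) 304.054ms=3/4b +304.054ms=3/4b
3) 608.108ms=3/2b +304.054ms=3/4b
4) 912.162ms=9/4b +304.054ms=3/4b
5) 1216.216ms=3b +304.054ms=3/4b
6) 1520.27ms=15/4b +304.054ms=3/4b
7) 1824.324ms=9/2b +608.108ms=3/2b
8) 2432.432ms=6b +173.745ms=3/7b
9) 2606.178ms=45/7b +173.745ms=3/7b
10) 2779.923ms=48/7b +173.745ms=3/7b
11) 2953.668ms=51/7b +173.745ms=3/7b
12) 3127.413ms=54/7b +173.745ms=3/7b
13) 3301.158ms=57/7b +173.745ms=3/7b
14) 3474.903ms=60/7b +173.745ms=3/7b
15) 3648.649ms=9b +304.054ms=3/4b
16) 3952.703ms=39/4b +304.054ms=3/4b
17) 4256.757ms=21/2b +608.108ms=3/2b
Σ=12b of 12 (148bpm 3/8) — PASS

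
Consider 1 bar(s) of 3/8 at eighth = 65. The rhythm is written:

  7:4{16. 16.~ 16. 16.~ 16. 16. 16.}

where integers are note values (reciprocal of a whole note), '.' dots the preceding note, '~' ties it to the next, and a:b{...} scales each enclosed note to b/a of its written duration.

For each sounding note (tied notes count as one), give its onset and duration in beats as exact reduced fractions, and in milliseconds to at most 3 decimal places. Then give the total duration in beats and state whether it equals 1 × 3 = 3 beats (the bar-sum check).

1) 0.0ms=0b +395.604ms=3/7b
2) 395.604ms=3/7b +791.209ms=6/7b
3) 1186.813ms=9/7b +791.209ms=6/7b
4) 1978.022ms=15/7b +395.604ms=3/7b
5) 2373.626ms=18/7b +395.604ms=3/7b
Σ=3b of 3 (65bpm 3/8) — PASS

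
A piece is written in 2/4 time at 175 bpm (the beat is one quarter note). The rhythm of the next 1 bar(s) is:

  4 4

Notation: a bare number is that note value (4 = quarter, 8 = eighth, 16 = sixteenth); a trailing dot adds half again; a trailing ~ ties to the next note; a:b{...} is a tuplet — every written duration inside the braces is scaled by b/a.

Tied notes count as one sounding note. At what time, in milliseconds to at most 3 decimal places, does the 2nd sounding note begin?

note 2 onset = 1b = 342.857ms

1. 0.0ms @ 0 + 342.857ms (1)
2. 342.857ms @ 1 + 342.857ms (1)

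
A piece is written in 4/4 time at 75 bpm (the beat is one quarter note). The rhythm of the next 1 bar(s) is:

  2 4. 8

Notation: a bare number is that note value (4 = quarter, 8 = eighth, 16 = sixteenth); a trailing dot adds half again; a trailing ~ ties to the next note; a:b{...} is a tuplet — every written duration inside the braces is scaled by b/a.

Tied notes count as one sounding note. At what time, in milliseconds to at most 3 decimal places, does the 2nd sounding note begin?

1. 0.0ms @ 0 + 1600.0ms (2)
2. 1600.0ms @ 2 + 1200.0ms (3/2)
3. 2800.0ms @ 7/2 + 400.0ms (1/2)

note 2 onset = 2b = 1600.0ms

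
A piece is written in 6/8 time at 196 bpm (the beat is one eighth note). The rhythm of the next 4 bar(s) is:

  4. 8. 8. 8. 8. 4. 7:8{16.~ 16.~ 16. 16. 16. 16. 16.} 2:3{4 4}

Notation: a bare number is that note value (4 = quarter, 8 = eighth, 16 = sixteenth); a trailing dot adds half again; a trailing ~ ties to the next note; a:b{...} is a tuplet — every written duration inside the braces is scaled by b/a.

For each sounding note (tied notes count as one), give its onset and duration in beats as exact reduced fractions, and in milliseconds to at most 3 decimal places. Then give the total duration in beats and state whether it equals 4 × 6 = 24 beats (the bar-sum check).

1) 0.0ms=0b +918.367ms=3b
2) 918.367ms=3b +459.184ms=3/2b
3) 1377.551ms=9/2b +459.184ms=3/2b
4) 1836.735ms=6b +459.184ms=3/2b
5) 2295.918ms=15/2b +459.184ms=3/2b
6) 2755.102ms=9b +918.367ms=3b
7) 3673.469ms=12b +787.172ms=18/7b
8) 4460.641ms=102/7b +262.391ms=6/7b
9) 4723.032ms=108/7b +262.391ms=6/7b
10) 4985.423ms=114/7b +262.391ms=6/7b
11) 5247.813ms=120/7b +262.391ms=6/7b
12) 5510.204ms=18b +918.367ms=3b
13) 6428.571ms=21b +918.367ms=3b
Σ=24b of 24 (196bpm 6/8) — PASS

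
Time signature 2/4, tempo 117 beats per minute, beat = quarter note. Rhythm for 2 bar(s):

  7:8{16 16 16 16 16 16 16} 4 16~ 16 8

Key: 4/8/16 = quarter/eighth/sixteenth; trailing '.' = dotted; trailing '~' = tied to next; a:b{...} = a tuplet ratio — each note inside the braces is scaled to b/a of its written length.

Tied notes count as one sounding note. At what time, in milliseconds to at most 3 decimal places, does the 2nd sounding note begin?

note 2 onset = 2/7b = 146.52ms

1. 0.0ms @ 0 + 146.52ms (2/7)
2. 146.52ms @ 2/7 + 146.52ms (2/7)
3. 293.04ms @ 4/7 + 146.52ms (2/7)
4. 439.56ms @ 6/7 + 146.52ms (2/7)
5. 586.081ms @ 8/7 + 146.52ms (2/7)
6. 732.601ms @ 10/7 + 146.52ms (2/7)
7. 879.121ms @ 12/7 + 146.52ms (2/7)
8. 1025.641ms @ 2 + 512.821ms (1)
9. 1538.462ms @ 3 + 256.41ms (1/2)
10. 1794.872ms @ 7/2 + 256.41ms (1/2)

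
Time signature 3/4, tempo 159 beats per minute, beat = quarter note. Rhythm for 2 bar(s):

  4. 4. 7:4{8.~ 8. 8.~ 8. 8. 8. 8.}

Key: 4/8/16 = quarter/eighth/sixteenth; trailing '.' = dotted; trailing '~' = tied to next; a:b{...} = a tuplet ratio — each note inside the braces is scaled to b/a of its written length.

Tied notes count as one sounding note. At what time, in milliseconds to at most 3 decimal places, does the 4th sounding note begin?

note 4 onset = 27/7b = 1455.526ms

1. 0.0ms @ 0 + 566.038ms (3/2)
2. 566.038ms @ 3/2 + 566.038ms (3/2)
3. 1132.075ms @ 3 + 323.45ms (6/7)
4. 1455.526ms @ 27/7 + 323.45ms (6/7)
5. 1778.976ms @ 33/7 + 161.725ms (3/7)
6. 1940.701ms @ 36/7 + 161.725ms (3/7)
7. 2102.426ms @ 39/7 + 161.725ms (3/7)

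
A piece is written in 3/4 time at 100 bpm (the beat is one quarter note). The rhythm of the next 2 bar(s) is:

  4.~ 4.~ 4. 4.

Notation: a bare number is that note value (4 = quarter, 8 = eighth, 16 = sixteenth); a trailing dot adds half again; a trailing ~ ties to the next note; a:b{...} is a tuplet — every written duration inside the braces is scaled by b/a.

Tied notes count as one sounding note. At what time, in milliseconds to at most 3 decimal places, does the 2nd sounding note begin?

note 2 onset = 9/2b = 2700.0ms

1. 0.0ms @ 0 + 2700.0ms (9/2)
2. 2700.0ms @ 9/2 + 900.0ms (3/2)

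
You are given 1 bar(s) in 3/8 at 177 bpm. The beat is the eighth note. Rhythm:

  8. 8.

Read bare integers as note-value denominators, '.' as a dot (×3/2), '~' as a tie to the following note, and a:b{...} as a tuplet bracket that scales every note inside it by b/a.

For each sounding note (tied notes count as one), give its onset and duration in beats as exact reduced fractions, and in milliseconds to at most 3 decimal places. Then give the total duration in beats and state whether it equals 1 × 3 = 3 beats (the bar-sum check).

1) 0.0ms=0b +508.475ms=3/2b
2) 508.475ms=3/2b +508.475ms=3/2b
Σ=3b of 3 (177bpm 3/8) — PASS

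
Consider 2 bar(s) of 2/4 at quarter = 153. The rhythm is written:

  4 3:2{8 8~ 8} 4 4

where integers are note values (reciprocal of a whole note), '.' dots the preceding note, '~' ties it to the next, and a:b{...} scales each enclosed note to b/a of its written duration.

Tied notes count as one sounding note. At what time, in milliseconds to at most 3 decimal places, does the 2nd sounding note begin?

note 2 onset = 1b = 392.157ms

1. 0.0ms @ 0 + 392.157ms (1)
2. 392.157ms @ 1 + 130.719ms (1/3)
3. 522.876ms @ 4/3 + 261.438ms (2/3)
4. 784.314ms @ 2 + 392.157ms (1)
5. 1176.471ms @ 3 + 392.157ms (1)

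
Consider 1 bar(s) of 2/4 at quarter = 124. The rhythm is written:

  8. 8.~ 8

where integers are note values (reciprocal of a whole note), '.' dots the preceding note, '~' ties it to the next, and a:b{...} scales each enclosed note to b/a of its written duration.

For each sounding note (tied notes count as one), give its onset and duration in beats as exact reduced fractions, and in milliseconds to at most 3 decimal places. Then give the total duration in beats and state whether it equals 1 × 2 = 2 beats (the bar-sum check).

1) 0.0ms=0b +362.903ms=3/4b
2) 362.903ms=3/4b +604.839ms=5/4b
Σ=2b of 2 (124bpm 2/4) — PASS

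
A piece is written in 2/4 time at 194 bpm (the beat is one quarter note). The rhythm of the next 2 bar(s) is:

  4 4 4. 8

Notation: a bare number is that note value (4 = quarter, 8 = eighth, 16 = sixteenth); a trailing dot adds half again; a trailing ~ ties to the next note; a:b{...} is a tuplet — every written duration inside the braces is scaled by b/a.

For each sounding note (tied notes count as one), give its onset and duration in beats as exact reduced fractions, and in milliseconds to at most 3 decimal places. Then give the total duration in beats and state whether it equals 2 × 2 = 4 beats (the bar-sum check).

1) 0.0ms=0b +309.278ms=1b
2) 309.278ms=1b +309.278ms=1b
3) 618.557ms=2b +463.918ms=3/2b
4) 1082.474ms=7/2b +154.639ms=1/2b
Σ=4b of 4 (194bpm 2/4) — PASS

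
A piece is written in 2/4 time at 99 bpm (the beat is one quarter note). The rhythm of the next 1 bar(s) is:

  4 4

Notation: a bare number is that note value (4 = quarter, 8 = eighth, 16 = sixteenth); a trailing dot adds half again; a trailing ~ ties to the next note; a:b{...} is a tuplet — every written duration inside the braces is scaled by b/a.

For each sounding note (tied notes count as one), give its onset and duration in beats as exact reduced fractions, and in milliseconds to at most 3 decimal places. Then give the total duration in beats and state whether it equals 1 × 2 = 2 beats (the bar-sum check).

1) 0.0ms=0b +606.061ms=1b
2) 606.061ms=1b +606.061ms=1b
Σ=2b of 2 (99bpm 2/4) — PASS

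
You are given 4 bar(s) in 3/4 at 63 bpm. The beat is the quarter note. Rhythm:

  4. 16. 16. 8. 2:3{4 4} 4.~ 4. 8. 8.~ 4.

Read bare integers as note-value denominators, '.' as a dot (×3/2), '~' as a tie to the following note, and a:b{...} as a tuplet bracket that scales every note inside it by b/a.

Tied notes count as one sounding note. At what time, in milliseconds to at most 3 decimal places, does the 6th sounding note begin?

1. 0.0ms @ 0 + 1428.571ms (3/2)
2. 1428.571ms @ 3/2 + 357.143ms (3/8)
3. 1785.714ms @ 15/8 + 357.143ms (3/8)
4. 2142.857ms @ 9/4 + 714.286ms (3/4)
5. 2857.143ms @ 3 + 1428.571ms (3/2)
6. 4285.714ms @ 9/2 + 1428.571ms (3/2)
7. 5714.286ms @ 6 + 2857.143ms (3)
8. 8571.429ms @ 9 + 714.286ms (3/4)
9. 9285.714ms @ 39/4 + 2142.857ms (9/4)

note 6 onset = 9/2b = 4285.714ms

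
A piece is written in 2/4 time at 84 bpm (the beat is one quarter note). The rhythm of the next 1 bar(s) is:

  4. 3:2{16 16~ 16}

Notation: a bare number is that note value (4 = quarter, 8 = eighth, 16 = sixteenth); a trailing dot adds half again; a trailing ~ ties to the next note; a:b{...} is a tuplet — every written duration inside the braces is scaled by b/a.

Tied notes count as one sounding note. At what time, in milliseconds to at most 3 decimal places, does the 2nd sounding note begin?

1. 0.0ms @ 0 + 1071.429ms (3/2)
2. 1071.429ms @ 3/2 + 119.048ms (1/6)
3. 1190.476ms @ 5/3 + 238.095ms (1/3)

note 2 onset = 3/2b = 1071.429ms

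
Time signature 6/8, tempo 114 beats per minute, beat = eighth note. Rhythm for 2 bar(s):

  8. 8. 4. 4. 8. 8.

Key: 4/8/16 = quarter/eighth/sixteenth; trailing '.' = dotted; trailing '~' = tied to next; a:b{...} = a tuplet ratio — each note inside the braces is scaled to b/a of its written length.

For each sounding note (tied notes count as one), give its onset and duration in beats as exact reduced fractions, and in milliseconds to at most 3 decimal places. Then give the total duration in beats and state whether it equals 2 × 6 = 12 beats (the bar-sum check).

1) 0.0ms=0b +789.474ms=3/2b
2) 789.474ms=3/2b +789.474ms=3/2b
3) 1578.947ms=3b +1578.947ms=3b
4) 3157.895ms=6b +1578.947ms=3b
5) 4736.842ms=9b +789.474ms=3/2b
6) 5526.316ms=21/2b +789.474ms=3/2b
Σ=12b of 12 (114bpm 6/8) — PASS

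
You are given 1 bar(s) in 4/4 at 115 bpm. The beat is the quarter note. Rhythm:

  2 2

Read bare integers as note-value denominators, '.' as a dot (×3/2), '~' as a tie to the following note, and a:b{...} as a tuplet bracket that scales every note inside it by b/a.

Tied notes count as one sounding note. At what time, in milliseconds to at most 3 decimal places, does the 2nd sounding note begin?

note 2 onset = 2b = 1043.478ms

1. 0.0ms @ 0 + 1043.478ms (2)
2. 1043.478ms @ 2 + 1043.478ms (2)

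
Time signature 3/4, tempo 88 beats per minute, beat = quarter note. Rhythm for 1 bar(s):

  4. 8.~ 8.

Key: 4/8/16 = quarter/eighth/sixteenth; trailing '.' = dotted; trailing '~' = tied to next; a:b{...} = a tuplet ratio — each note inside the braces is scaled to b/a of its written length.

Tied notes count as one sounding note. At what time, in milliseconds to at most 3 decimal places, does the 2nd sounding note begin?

note 2 onset = 3/2b = 1022.727ms

1. 0.0ms @ 0 + 1022.727ms (3/2)
2. 1022.727ms @ 3/2 + 1022.727ms (3/2)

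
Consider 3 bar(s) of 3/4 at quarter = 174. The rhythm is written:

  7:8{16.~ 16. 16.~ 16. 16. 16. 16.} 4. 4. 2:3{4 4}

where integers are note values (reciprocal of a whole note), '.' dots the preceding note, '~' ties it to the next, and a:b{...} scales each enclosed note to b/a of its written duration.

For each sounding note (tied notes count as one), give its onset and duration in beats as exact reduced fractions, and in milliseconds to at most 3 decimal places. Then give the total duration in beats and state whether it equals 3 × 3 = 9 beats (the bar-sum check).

1) 0.0ms=0b +295.567ms=6/7b
2) 295.567ms=6/7b +295.567ms=6/7b
3) 591.133ms=12/7b +147.783ms=3/7b
4) 738.916ms=15/7b +147.783ms=3/7b
5) 886.7ms=18/7b +147.783ms=3/7b
6) 1034.483ms=3b +517.241ms=3/2b
7) 1551.724ms=9/2b +517.241ms=3/2b
8) 2068.966ms=6b +517.241ms=3/2b
9) 2586.207ms=15/2b +517.241ms=3/2b
Σ=9b of 9 (174bpm 3/4) — PASS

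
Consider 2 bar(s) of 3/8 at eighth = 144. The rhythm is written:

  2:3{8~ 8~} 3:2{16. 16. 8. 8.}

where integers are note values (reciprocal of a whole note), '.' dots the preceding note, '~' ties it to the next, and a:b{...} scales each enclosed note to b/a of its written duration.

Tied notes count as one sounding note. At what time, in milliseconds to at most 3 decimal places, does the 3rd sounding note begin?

1. 0.0ms @ 0 + 1458.333ms (7/2)
2. 1458.333ms @ 7/2 + 208.333ms (1/2)
3. 1666.667ms @ 4 + 416.667ms (1)
4. 2083.333ms @ 5 + 416.667ms (1)

note 3 onset = 4b = 1666.667ms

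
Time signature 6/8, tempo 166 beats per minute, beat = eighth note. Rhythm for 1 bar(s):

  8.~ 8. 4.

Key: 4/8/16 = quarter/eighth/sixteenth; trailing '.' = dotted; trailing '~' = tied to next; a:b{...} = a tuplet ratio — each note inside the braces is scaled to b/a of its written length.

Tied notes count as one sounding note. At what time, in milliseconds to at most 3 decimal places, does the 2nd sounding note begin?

1. 0.0ms @ 0 + 1084.337ms (3)
2. 1084.337ms @ 3 + 1084.337ms (3)

note 2 onset = 3b = 1084.337ms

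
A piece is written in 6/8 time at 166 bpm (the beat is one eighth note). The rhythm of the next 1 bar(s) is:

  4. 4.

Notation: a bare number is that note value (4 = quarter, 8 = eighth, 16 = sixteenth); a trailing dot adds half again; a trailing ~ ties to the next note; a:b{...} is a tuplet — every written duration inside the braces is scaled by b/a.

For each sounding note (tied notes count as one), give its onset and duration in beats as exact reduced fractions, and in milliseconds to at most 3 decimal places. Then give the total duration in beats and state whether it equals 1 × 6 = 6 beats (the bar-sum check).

1) 0.0ms=0b +1084.337ms=3b
2) 1084.337ms=3b +1084.337ms=3b
Σ=6b of 6 (166bpm 6/8) — PASS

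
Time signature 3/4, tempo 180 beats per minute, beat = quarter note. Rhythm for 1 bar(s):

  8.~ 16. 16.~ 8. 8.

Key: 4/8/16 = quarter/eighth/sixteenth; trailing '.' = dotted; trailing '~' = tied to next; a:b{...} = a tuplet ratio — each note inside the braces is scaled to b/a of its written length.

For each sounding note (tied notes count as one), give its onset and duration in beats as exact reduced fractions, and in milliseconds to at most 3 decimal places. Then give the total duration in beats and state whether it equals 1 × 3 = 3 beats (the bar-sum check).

1) 0.0ms=0b +375.0ms=9/8b
2) 375.0ms=9/8b +375.0ms=9/8b
3) 750.0ms=9/4b +250.0ms=3/4b
Σ=3b of 3 (180bpm 3/4) — PASS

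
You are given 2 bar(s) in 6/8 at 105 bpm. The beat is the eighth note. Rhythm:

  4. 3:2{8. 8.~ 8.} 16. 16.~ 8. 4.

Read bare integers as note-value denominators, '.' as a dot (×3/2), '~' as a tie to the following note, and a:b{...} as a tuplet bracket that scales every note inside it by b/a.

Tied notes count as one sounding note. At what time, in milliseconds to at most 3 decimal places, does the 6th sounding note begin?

1. 0.0ms @ 0 + 1714.286ms (3)
2. 1714.286ms @ 3 + 571.429ms (1)
3. 2285.714ms @ 4 + 1142.857ms (2)
4. 3428.571ms @ 6 + 428.571ms (3/4)
5. 3857.143ms @ 27/4 + 1285.714ms (9/4)
6. 5142.857ms @ 9 + 1714.286ms (3)

note 6 onset = 9b = 5142.857ms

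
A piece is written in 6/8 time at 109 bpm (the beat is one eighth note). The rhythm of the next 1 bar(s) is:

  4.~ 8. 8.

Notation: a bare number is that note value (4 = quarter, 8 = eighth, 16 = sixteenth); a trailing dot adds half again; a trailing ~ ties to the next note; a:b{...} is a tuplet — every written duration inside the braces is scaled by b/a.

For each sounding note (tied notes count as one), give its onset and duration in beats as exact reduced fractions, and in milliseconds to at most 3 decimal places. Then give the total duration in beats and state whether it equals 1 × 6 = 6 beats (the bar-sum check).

1) 0.0ms=0b +2477.064ms=9/2b
2) 2477.064ms=9/2b +825.688ms=3/2b
Σ=6b of 6 (109bpm 6/8) — PASS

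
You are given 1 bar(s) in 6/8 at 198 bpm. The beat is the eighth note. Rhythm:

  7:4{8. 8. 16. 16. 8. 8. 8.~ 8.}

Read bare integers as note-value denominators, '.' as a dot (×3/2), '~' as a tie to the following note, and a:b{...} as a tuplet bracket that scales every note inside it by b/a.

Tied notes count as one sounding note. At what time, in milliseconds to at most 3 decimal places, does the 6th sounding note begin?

1. 0.0ms @ 0 + 259.74ms (6/7)
2. 259.74ms @ 6/7 + 259.74ms (6/7)
3. 519.481ms @ 12/7 + 129.87ms (3/7)
4. 649.351ms @ 15/7 + 129.87ms (3/7)
5. 779.221ms @ 18/7 + 259.74ms (6/7)
6. 1038.961ms @ 24/7 + 259.74ms (6/7)
7. 1298.701ms @ 30/7 + 519.481ms (12/7)

note 6 onset = 24/7b = 1038.961ms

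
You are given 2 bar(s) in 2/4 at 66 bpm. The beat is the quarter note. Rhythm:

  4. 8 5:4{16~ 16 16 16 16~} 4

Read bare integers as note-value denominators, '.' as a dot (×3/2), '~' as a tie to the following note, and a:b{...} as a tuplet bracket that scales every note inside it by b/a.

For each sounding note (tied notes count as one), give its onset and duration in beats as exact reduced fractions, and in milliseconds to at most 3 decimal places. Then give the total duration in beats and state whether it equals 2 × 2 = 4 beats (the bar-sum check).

1) 0.0ms=0b +1363.636ms=3/2b
2) 1363.636ms=3/2b +454.545ms=1/2b
3) 1818.182ms=2b +363.636ms=2/5b
4) 2181.818ms=12/5b +181.818ms=1/5b
5) 2363.636ms=13/5b +181.818ms=1/5b
6) 2545.455ms=14/5b +1090.909ms=6/5b
Σ=4b of 4 (66bpm 2/4) — PASS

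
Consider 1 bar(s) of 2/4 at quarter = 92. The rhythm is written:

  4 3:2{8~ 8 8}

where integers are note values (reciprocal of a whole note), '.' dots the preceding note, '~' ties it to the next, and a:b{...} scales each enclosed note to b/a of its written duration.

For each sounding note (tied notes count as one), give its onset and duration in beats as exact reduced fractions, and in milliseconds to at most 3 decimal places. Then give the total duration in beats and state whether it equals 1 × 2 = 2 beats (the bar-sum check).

1) 0.0ms=0b +652.174ms=1b
2) 652.174ms=1b +434.783ms=2/3b
3) 1086.957ms=5/3b +217.391ms=1/3b
Σ=2b of 2 (92bpm 2/4) — PASS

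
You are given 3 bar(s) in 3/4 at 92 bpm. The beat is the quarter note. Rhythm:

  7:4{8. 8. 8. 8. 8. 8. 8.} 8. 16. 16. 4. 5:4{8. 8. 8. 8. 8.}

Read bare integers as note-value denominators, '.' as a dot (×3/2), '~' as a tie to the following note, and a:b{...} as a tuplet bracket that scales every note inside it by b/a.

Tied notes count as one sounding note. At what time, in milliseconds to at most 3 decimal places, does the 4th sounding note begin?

1. 0.0ms @ 0 + 279.503ms (3/7)
2. 279.503ms @ 3/7 + 279.503ms (3/7)
3. 559.006ms @ 6/7 + 279.503ms (3/7)
4. 838.509ms @ 9/7 + 279.503ms (3/7)
5. 1118.012ms @ 12/7 + 279.503ms (3/7)
6. 1397.516ms @ 15/7 + 279.503ms (3/7)
7. 1677.019ms @ 18/7 + 279.503ms (3/7)
8. 1956.522ms @ 3 + 489.13ms (3/4)
9. 2445.652ms @ 15/4 + 244.565ms (3/8)
10. 2690.217ms @ 33/8 + 244.565ms (3/8)
11. 2934.783ms @ 9/2 + 978.261ms (3/2)
12. 3913.043ms @ 6 + 391.304ms (3/5)
13. 4304.348ms @ 33/5 + 391.304ms (3/5)
14. 4695.652ms @ 36/5 + 391.304ms (3/5)
15. 5086.957ms @ 39/5 + 391.304ms (3/5)
16. 5478.261ms @ 42/5 + 391.304ms (3/5)

note 4 onset = 9/7b = 838.509ms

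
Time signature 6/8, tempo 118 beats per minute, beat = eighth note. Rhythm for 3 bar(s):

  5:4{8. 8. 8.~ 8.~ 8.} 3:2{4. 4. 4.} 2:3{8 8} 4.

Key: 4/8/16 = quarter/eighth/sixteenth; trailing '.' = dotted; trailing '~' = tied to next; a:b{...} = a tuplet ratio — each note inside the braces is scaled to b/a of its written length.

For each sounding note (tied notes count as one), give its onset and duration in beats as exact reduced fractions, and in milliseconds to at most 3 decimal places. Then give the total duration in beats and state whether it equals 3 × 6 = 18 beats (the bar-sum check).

1) 0.0ms=0b +610.169ms=6/5b
2) 610.169ms=6/5b +610.169ms=6/5b
3) 1220.339ms=12/5b +1830.508ms=18/5b
4) 3050.847ms=6b +1016.949ms=2b
5) 4067.797ms=8b +1016.949ms=2b
6) 5084.746ms=10b +1016.949ms=2b
7) 6101.695ms=12b +762.712ms=3/2b
8) 6864.407ms=27/2b +762.712ms=3/2b
9) 7627.119ms=15b +1525.424ms=3b
Σ=18b of 18 (118bpm 6/8) — PASS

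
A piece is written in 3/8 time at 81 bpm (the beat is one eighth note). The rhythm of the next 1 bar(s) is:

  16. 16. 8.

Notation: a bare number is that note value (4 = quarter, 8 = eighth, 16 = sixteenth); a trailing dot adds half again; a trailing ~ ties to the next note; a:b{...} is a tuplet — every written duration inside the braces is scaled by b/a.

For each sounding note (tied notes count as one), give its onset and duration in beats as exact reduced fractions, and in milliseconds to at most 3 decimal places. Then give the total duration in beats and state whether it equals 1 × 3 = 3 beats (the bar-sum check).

1) 0.0ms=0b +555.556ms=3/4b
2) 555.556ms=3/4b +555.556ms=3/4b
3) 1111.111ms=3/2b +1111.111ms=3/2b
Σ=3b of 3 (81bpm 3/8) — PASS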